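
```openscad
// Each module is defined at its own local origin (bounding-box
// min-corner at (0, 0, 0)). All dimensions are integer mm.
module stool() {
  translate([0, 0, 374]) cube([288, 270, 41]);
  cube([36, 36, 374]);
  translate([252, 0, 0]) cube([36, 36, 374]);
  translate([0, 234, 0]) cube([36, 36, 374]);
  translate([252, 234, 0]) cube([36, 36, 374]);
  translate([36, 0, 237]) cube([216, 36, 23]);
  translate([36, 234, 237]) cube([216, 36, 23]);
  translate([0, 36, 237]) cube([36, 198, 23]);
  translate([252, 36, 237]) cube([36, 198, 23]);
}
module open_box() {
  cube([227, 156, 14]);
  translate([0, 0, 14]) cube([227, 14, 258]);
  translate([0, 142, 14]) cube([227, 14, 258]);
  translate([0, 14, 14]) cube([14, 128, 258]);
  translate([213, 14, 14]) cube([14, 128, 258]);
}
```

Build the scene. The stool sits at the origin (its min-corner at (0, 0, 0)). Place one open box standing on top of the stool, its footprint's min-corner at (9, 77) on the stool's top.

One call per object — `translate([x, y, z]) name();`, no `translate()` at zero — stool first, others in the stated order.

stool();
translate([9, 77, 415]) open_box();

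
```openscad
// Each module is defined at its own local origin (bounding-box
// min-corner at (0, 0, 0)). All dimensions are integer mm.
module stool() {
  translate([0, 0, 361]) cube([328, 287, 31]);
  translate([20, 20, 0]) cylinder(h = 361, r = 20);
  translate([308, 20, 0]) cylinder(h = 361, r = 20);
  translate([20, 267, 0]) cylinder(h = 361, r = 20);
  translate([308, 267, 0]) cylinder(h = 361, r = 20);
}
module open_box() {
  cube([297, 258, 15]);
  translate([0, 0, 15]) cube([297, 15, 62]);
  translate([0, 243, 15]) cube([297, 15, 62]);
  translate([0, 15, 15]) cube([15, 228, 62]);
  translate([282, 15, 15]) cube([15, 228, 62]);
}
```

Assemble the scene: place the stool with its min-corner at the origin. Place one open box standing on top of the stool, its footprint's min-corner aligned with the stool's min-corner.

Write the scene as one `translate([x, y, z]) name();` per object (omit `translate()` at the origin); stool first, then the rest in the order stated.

stool();
translate([0, 0, 392]) open_box();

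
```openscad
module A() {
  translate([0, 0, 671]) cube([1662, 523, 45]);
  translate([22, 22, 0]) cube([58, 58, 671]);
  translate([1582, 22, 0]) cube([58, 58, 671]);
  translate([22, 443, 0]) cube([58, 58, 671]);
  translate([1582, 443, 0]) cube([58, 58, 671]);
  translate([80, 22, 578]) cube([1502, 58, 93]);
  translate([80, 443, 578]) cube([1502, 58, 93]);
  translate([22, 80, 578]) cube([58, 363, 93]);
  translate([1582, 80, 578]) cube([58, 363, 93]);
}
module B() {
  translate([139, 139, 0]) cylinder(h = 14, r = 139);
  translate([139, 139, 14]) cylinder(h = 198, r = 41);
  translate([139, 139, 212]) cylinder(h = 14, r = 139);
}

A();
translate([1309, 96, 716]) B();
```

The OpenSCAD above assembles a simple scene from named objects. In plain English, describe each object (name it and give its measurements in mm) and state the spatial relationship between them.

A is a table with a 1662×523 mm rectangular top, 45 mm thick, top surface at z = 716 mm, supported by four 58×58 mm square legs, each inset 22 mm from the nearest pair of top edges, running from the floor. Four apron rails, 58 mm thick and 93 mm tall, run between adjacent legs with their top edges flush with the underside of the top and their outer faces flush with the legs' outer faces.

B is a spool: two coaxial disc flanges of radius 139 mm and thickness 14 mm, joined by a core cylinder of radius 41 mm and height 198 mm. The lower flange rests on z = 0 and the three cylinders share a vertical axis.

The spool is on top of the table.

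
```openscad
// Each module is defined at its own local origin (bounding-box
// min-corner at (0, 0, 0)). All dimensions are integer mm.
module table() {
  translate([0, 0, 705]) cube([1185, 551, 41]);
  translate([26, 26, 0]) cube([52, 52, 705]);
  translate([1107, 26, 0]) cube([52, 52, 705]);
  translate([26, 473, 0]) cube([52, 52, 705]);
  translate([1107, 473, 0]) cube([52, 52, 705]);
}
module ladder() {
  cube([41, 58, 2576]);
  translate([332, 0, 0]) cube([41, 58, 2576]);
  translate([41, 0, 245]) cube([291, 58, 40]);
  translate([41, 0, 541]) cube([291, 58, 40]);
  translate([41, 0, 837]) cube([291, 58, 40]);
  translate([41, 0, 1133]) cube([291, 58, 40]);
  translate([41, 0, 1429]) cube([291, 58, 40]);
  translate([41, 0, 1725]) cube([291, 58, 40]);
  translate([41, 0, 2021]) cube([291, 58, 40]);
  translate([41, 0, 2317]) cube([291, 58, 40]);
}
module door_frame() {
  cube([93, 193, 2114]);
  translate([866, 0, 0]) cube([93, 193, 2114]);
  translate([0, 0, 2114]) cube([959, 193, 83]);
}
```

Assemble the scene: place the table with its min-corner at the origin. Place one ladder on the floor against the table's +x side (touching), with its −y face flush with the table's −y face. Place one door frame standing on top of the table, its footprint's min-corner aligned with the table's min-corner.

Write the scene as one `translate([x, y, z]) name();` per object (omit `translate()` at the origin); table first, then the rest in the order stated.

table();
translate([1185, 0, 0]) ladder();
translate([0, 0, 746]) door_frame();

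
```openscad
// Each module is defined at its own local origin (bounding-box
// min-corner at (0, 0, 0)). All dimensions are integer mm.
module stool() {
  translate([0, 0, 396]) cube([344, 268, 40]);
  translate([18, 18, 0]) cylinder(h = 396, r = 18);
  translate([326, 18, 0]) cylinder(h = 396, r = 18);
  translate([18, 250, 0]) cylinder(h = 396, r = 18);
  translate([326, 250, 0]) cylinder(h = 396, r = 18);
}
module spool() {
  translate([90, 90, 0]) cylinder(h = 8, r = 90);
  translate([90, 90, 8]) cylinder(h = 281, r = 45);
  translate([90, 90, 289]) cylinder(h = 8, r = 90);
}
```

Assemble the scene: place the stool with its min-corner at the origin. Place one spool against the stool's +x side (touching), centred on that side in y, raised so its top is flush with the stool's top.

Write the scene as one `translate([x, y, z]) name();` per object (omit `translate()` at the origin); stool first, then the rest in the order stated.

stool();
translate([344, 44, 139]) spool();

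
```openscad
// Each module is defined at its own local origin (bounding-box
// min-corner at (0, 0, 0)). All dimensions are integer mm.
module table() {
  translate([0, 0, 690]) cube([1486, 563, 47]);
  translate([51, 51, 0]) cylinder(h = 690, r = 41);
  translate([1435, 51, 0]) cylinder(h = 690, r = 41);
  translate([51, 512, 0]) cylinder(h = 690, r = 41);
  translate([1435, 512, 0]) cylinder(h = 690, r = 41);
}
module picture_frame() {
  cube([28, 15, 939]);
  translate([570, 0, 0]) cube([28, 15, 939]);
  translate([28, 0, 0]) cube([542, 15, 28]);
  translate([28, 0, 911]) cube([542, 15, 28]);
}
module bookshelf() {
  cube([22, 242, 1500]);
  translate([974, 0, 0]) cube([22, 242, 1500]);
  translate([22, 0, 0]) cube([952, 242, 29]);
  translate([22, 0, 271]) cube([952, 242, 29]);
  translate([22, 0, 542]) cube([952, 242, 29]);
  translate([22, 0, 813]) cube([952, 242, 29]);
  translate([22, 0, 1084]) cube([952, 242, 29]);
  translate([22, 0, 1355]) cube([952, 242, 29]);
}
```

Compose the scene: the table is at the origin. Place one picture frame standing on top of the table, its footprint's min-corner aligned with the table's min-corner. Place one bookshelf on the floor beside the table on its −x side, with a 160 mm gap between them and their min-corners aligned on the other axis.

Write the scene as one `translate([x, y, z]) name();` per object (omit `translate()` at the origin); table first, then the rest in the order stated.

table();
translate([0, 0, 737]) picture_frame();
translate([-1156, 0, 0]) bookshelf();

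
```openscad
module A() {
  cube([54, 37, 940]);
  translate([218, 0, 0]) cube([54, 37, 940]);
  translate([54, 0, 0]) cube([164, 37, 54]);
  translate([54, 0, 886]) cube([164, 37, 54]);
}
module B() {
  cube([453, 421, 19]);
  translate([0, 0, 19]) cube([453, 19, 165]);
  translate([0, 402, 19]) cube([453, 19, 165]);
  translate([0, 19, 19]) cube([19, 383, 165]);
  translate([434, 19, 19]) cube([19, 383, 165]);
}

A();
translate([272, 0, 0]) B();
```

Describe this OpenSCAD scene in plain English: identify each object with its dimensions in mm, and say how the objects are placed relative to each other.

A is a picture frame with a 164×832 mm rectangular opening (x by z) and a uniform 54 mm border on every side. Frame depth is 37 mm along y. It is built from two vertical stiles running the full outside height and two horizontal rails spanning the gap between the stiles.

B is an open-topped rectangular box: outside dimensions 453×421×184 mm, with a uniform wall and base thickness of 19 mm. The base is a full 453×421 slab on the floor; four walls sit on top of the base. The front and back walls (the −y and +y sides) span the full width; the two side walls fit between them.

The open box is against the picture frame's +x side, with their −y faces flush.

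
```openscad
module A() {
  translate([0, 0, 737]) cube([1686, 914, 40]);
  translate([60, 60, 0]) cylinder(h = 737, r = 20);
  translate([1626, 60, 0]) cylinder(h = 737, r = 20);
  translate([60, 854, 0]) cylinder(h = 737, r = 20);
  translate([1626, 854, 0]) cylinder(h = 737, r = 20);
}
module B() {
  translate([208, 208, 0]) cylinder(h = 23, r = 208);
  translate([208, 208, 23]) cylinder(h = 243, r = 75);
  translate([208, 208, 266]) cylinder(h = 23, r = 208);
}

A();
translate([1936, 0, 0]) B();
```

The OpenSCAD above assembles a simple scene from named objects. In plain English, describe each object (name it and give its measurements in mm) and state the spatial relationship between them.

A is a rectangular dining table. The top is 1686×914×40 mm with its upper surface at z = 777 mm. It stands on four round legs of 40 mm diameter, each leg's bounding box inset 40 mm from the nearest pair of top edges, running from the floor to the underside of the top.

B is a spool: two coaxial disc flanges of radius 208 mm and thickness 23 mm, joined by a core cylinder of radius 75 mm and height 243 mm. The lower flange rests on z = 0 and the three cylinders share a vertical axis.

The spool is on the floor beside the table on its +x side.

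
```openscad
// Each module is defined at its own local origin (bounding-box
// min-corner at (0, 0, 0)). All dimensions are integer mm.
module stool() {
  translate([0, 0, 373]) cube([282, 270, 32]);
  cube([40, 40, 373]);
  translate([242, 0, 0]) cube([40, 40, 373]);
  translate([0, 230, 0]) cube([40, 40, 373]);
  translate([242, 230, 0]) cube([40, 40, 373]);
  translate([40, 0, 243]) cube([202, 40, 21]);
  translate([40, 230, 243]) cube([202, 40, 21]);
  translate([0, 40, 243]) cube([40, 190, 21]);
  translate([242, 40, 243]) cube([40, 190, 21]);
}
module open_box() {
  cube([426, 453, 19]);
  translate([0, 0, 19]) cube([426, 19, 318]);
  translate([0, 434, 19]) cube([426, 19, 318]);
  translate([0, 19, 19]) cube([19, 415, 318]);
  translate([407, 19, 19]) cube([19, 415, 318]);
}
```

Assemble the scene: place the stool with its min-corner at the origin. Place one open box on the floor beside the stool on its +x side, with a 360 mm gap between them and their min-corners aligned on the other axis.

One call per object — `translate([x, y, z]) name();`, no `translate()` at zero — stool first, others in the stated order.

stool();
translate([642, 0, 0]) open_box();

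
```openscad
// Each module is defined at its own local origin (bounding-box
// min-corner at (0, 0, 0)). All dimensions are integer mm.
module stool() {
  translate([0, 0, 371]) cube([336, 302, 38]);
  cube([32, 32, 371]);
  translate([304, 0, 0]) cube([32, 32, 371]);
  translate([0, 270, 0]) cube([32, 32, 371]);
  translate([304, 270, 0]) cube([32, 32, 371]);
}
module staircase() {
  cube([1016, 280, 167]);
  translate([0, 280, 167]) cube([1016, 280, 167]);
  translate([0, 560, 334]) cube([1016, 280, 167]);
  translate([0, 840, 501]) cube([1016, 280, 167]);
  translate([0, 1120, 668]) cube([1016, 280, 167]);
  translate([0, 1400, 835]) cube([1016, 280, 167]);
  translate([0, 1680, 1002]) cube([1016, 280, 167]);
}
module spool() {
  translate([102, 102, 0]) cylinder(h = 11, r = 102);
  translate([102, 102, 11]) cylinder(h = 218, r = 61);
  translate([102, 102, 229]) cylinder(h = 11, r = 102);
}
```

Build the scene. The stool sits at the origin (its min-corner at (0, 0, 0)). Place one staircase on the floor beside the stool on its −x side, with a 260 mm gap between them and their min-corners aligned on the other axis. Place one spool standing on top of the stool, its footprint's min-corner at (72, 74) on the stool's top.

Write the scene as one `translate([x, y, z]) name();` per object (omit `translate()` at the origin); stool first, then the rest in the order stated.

stool();
translate([-1276, 0, 0]) staircase();
translate([72, 74, 409]) spool();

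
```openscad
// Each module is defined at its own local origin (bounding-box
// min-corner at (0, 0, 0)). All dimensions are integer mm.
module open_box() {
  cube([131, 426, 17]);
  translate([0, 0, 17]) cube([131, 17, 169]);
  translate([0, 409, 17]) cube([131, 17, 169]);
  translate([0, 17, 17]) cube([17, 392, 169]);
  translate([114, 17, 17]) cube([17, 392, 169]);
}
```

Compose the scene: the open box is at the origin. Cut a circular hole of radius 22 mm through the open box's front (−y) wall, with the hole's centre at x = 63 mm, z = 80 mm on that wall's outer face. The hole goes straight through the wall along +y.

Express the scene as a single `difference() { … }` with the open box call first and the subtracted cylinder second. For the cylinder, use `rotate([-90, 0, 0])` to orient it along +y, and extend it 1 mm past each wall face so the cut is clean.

difference() {
  open_box();
  translate([63, -1, 80]) rotate([-90, 0, 0]) cylinder(h = 19, r = 22);
}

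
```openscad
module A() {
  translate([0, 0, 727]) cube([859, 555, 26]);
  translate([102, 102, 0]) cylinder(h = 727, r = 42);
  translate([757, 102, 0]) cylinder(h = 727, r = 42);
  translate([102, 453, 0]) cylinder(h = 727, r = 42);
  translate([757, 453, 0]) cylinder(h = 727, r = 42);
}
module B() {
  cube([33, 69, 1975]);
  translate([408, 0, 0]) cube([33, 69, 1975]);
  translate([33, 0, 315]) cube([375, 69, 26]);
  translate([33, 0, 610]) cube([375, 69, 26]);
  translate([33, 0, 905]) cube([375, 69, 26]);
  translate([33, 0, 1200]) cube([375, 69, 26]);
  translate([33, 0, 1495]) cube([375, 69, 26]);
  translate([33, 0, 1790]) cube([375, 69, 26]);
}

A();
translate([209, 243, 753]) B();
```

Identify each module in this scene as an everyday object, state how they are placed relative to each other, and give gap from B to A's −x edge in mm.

The ladder's min-x is at 209; the table's min-x is 0; gap = 209 mm.

A is a table. B is a ladder. The ladder is on top of the table, centred. The gap from the ladder to the table's −x edge is 209 mm.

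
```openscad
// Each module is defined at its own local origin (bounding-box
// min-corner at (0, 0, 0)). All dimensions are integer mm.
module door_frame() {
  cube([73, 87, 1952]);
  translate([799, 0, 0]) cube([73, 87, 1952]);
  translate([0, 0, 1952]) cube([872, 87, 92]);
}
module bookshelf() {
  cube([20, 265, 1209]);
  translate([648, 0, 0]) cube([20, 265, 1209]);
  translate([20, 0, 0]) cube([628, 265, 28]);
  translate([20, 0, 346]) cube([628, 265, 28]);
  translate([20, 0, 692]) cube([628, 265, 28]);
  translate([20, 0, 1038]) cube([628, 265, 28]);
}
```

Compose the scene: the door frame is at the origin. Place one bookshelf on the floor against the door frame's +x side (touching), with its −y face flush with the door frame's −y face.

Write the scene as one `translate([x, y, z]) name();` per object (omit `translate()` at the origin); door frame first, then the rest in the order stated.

door_frame();
translate([872, 0, 0]) bookshelf();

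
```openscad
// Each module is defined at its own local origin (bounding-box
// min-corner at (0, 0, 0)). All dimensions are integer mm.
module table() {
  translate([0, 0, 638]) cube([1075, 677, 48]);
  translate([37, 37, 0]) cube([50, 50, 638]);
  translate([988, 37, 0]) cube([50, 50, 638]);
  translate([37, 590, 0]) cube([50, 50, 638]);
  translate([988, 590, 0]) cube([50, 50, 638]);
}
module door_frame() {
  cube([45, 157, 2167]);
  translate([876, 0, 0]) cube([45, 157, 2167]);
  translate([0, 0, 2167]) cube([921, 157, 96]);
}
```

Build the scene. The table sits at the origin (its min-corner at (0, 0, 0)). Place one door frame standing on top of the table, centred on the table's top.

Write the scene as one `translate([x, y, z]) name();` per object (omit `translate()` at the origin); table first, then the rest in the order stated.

table();
translate([77, 260, 686]) door_frame();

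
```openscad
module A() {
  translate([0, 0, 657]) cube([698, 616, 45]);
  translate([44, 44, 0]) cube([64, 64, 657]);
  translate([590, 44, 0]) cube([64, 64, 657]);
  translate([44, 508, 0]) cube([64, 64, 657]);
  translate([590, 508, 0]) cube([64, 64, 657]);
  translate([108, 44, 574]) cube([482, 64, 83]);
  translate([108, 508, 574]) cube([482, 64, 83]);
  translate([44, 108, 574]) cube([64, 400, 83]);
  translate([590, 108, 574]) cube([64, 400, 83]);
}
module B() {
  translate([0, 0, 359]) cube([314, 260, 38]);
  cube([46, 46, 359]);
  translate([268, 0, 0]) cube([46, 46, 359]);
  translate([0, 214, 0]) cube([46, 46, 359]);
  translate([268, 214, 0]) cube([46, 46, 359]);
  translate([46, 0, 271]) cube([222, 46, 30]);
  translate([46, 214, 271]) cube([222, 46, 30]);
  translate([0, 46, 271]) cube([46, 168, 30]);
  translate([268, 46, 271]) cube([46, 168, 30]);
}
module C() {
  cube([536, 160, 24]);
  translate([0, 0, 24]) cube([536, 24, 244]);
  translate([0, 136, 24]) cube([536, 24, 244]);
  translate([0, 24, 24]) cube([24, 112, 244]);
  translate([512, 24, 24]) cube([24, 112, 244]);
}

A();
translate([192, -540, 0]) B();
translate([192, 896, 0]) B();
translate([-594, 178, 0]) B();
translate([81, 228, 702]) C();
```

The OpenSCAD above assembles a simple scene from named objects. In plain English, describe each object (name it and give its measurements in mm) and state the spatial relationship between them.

A is a table: top 698 mm (x) × 616 mm (y), 45 mm thick, upper face at z = 702 mm, on four 64×64 mm square legs, each inset 44 mm from the nearest pair of top edges, running from z = 0 to the bottom of the top. Four apron rails, 64 mm thick and 83 mm tall, run between adjacent legs with their top edges flush with the underside of the top and their outer faces flush with the legs' outer faces.

B is a four-legged stool. The seat is 314×260 mm, 38 mm thick, top at z = 397 mm. It stands on four square legs, each 46×46 mm in cross-section, from z = 0 to the seat underside, each flush with a corner of the seat. Four stretchers, 46 mm wide and 30 mm tall, connect adjacent legs with their undersides at z = 271 mm, each running between the inner faces of the legs it joins and aligned with the legs' outer faces on the other axis.

C is an open storage box with external size 536×160×268 mm and wall thickness 24 mm (the base is also 24 mm thick). The base covers the whole footprint; the four walls stand on the base, with the y-facing walls full-width and the x-facing walls fitting between their inner faces.

Three stools sit around the table at the −y, +y, −x sides. The open box is on top of the table, centred.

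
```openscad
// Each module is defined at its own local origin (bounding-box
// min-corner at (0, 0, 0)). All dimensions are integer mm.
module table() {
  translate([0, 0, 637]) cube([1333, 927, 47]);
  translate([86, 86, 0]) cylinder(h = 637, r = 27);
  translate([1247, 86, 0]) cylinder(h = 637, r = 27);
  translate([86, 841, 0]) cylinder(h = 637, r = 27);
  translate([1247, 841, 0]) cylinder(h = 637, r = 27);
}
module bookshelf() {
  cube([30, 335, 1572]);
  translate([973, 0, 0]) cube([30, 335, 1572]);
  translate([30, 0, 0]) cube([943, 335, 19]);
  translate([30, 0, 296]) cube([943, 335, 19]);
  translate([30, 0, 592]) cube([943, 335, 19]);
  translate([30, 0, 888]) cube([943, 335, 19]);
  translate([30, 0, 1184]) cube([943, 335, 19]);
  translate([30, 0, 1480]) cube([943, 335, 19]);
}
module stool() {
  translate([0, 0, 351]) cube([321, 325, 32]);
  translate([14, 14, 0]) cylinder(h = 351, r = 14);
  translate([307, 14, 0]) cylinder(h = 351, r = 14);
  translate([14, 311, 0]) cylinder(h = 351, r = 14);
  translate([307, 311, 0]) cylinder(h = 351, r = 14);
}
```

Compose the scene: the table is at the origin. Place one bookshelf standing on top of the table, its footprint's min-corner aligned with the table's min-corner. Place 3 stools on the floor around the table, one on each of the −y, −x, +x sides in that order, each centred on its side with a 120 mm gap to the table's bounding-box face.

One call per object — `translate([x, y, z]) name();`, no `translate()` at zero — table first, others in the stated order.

table();
translate([0, 0, 684]) bookshelf();
translate([506, -445, 0]) stool();
translate([-441, 301, 0]) stool();
translate([1453, 301, 0]) stool();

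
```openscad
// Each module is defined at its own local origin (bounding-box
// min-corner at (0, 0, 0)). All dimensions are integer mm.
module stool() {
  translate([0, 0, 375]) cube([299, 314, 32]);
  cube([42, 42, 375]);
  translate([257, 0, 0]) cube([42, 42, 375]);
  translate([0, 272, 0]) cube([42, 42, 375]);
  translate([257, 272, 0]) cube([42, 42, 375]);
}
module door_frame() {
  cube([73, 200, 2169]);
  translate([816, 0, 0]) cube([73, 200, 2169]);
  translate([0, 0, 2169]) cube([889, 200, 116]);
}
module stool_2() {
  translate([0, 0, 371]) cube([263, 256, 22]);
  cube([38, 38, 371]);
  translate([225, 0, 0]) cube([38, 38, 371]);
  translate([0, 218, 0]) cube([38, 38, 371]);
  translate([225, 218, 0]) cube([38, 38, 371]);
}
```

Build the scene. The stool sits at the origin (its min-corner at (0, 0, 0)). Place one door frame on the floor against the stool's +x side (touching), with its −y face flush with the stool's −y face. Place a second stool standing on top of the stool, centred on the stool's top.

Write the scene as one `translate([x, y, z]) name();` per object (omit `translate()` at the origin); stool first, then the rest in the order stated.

stool();
translate([299, 0, 0]) door_frame();
translate([18, 29, 407]) stool_2();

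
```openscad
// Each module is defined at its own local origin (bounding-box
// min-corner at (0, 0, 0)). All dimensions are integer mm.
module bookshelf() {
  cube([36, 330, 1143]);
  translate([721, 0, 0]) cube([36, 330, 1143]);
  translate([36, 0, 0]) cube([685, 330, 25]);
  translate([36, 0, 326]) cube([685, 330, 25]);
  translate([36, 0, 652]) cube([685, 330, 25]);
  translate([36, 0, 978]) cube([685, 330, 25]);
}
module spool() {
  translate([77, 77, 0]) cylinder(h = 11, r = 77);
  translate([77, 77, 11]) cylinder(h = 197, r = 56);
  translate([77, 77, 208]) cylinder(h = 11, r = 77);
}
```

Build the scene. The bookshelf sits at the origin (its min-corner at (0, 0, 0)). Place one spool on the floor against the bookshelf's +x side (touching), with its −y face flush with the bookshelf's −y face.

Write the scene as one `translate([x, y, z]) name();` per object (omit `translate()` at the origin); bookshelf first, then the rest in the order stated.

bookshelf();
translate([757, 0, 0]) spool();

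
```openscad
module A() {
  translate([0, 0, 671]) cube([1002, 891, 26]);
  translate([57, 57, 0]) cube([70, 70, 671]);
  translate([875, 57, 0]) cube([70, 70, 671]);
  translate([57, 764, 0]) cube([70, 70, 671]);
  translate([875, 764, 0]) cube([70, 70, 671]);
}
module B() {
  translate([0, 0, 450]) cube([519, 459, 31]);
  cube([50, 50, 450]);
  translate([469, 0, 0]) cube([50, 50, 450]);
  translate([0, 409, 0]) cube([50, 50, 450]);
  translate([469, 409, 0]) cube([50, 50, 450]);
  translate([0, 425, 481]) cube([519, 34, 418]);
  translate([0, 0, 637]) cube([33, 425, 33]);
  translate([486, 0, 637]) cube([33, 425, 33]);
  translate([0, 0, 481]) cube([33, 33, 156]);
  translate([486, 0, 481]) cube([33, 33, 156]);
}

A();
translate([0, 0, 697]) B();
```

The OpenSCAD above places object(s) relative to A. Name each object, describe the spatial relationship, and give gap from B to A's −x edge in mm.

A is a table. B is a chair. The chair is on top of the table. The gap from the chair to the table's −x edge is 0 mm.

The chair's min-x is at 0; the table's min-x is 0; gap = 0 mm.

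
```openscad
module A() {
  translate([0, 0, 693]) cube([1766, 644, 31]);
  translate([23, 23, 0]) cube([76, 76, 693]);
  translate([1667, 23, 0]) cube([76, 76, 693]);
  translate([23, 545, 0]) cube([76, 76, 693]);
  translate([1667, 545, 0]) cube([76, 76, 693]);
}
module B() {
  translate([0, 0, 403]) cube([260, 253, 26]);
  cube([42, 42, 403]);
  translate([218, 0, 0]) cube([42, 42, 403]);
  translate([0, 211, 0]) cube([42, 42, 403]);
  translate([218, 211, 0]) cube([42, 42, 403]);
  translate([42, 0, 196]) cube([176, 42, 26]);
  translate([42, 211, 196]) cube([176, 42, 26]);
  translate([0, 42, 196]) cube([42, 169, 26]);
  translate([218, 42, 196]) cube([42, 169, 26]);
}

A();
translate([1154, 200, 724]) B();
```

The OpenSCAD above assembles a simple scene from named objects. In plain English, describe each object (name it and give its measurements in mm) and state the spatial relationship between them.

A is a table: top 1766 mm (x) × 644 mm (y), 31 mm thick, upper face at z = 724 mm, on four 76×76 mm square legs, each inset 23 mm from the nearest pair of top edges, running from z = 0 to the bottom of the top.

B is a four-legged stool. The seat is a 260×253×26 mm slab whose top surface is at z = 429 mm; four square legs, each 42×42 mm in cross-section, run from the floor (z = 0) to the underside of the seat, each flush with a corner of the seat. Four stretchers, 42 mm wide and 26 mm tall, connect adjacent legs with their undersides at z = 196 mm, each running between the inner faces of the legs it joins and aligned with the legs' outer faces on the other axis.

The stool is on top of the table.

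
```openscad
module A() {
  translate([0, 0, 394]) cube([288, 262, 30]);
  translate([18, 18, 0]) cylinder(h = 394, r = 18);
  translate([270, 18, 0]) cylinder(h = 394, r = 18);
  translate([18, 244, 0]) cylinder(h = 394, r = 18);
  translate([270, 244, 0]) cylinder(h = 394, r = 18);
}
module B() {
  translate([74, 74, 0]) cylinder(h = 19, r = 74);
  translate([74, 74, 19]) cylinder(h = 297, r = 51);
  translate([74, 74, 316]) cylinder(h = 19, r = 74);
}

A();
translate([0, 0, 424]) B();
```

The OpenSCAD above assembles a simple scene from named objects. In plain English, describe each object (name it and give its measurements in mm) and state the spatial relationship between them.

A is a simple wooden stool: a rectangular seat 288 mm (x) by 262 mm (y), 30 mm thick, top face at z = 424 mm, on four round legs, each 36 mm in diameter. The legs rest on z = 0, each leg's axis is inset half a diameter from the nearest pair of seat edges (so the leg's bounding box is flush with the corner).

B is a spool: two coaxial disc flanges of radius 74 mm and thickness 19 mm, joined by a core cylinder of radius 51 mm and height 297 mm. The lower flange rests on z = 0 and the three cylinders share a vertical axis.

The spool is on top of the stool.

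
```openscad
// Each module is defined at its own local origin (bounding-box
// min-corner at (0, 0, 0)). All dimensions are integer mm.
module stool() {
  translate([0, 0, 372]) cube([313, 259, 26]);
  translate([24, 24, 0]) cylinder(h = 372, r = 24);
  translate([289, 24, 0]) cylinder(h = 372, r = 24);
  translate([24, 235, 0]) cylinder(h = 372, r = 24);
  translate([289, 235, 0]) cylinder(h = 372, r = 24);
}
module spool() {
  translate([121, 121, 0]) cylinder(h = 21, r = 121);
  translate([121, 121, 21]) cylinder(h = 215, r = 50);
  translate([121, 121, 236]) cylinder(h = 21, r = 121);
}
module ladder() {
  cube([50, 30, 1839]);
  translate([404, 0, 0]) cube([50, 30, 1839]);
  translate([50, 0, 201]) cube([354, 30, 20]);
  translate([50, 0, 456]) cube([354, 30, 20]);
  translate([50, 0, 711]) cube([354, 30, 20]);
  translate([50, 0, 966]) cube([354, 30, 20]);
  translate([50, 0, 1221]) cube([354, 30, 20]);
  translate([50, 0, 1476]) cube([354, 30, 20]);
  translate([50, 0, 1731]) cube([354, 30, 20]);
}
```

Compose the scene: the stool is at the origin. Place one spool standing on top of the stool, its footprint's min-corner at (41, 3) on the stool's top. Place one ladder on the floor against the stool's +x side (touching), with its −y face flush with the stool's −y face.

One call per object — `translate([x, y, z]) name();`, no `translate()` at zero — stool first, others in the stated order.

stool();
translate([41, 3, 398]) spool();
translate([313, 0, 0]) ladder();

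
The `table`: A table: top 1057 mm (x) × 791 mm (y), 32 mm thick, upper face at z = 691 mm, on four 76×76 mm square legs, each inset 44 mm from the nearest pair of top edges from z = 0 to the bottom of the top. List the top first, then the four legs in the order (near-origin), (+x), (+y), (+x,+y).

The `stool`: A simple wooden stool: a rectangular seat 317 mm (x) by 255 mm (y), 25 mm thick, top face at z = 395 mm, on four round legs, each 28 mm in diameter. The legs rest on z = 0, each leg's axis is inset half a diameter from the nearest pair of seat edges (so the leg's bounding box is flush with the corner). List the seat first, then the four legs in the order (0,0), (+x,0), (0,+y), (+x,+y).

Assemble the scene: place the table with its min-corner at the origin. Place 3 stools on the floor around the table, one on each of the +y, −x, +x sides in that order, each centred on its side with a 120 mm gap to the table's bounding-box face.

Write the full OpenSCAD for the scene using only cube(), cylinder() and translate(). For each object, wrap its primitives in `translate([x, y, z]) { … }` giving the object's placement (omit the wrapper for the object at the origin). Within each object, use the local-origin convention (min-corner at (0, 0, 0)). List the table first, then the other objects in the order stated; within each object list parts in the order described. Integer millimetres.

translate([0, 0, 659]) cube([1057, 791, 32]);
translate([44, 44, 0]) cube([76, 76, 659]);
translate([937, 44, 0]) cube([76, 76, 659]);
translate([44, 671, 0]) cube([76, 76, 659]);
translate([937, 671, 0]) cube([76, 76, 659]);
translate([370, 911, 0]) {
  translate([0, 0, 370]) cube([317, 255, 25]);
  translate([14, 14, 0]) cylinder(h = 370, r = 14);
  translate([303, 14, 0]) cylinder(h = 370, r = 14);
  translate([14, 241, 0]) cylinder(h = 370, r = 14);
  translate([303, 241, 0]) cylinder(h = 370, r = 14);
}
translate([-437, 268, 0]) {
  translate([0, 0, 370]) cube([317, 255, 25]);
  translate([14, 14, 0]) cylinder(h = 370, r = 14);
  translate([303, 14, 0]) cylinder(h = 370, r = 14);
  translate([14, 241, 0]) cylinder(h = 370, r = 14);
  translate([303, 241, 0]) cylinder(h = 370, r = 14);
}
translate([1177, 268, 0]) {
  translate([0, 0, 370]) cube([317, 255, 25]);
  translate([14, 14, 0]) cylinder(h = 370, r = 14);
  translate([303, 14, 0]) cylinder(h = 370, r = 14);
  translate([14, 241, 0]) cylinder(h = 370, r = 14);
  translate([303, 241, 0]) cylinder(h = 370, r = 14);
}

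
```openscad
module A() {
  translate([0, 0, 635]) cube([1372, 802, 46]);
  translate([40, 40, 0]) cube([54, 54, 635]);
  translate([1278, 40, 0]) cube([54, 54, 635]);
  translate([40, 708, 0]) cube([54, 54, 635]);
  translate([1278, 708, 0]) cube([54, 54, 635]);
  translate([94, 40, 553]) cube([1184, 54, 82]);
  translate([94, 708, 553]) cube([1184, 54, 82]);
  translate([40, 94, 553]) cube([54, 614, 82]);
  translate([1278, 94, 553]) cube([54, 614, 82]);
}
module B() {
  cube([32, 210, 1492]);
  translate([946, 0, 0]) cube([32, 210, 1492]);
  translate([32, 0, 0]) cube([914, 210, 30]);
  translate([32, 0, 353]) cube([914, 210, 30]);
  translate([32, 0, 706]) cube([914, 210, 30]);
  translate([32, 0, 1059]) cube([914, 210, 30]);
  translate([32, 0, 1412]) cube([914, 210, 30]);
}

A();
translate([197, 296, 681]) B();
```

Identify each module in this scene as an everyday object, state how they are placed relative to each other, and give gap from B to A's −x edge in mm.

The bookshelf's min-x is at 197; the table's min-x is 0; gap = 197 mm.

A is a table. B is a bookshelf. The bookshelf is on top of the table, centred. The gap from the bookshelf to the table's −x edge is 197 mm.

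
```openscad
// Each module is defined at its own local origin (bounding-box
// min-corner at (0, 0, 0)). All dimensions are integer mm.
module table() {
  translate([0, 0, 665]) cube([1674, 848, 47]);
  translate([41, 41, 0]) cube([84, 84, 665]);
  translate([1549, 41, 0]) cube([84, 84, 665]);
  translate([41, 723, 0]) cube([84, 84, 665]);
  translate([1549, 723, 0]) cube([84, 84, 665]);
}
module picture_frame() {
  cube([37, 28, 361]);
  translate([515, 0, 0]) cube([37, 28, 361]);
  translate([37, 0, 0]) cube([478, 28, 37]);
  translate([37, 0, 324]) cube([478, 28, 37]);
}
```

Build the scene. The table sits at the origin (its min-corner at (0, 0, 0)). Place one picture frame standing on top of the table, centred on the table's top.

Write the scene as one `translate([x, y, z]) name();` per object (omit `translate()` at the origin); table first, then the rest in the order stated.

table();
translate([561, 410, 712]) picture_frame();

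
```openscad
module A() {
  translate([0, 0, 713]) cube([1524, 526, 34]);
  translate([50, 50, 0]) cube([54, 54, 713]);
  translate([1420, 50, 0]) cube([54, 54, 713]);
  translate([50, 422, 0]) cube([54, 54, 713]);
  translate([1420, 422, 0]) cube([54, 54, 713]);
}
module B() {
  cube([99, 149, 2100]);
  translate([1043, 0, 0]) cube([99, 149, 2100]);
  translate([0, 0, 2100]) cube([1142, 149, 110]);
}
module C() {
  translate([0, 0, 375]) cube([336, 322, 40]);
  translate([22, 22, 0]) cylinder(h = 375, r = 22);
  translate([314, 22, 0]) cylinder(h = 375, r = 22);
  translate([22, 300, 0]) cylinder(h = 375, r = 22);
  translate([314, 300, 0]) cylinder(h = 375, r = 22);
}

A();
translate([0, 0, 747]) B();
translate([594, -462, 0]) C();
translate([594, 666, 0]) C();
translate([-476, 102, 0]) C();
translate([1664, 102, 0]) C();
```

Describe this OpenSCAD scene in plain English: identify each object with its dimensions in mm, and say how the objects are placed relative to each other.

A is a table: top 1524 mm (x) × 526 mm (y), 34 mm thick, upper face at z = 747 mm, on four 54×54 mm square legs, each inset 50 mm from the nearest pair of top edges, running from z = 0 to the bottom of the top.

B is a door frame. The clear opening is 944 mm wide and 2100 mm high. Two 99 mm wide jambs, 149 mm deep, stand either side of the opening from the floor to the top of the opening. A 110 mm thick head sits across the top of both jambs, spanning the full outside width of the frame.

C is a four-legged stool. The seat is a 336×322×40 mm slab whose top surface is at z = 415 mm; four round legs, each 44 mm in diameter, run from the floor (z = 0) to the underside of the seat, each leg's axis is inset half a diameter from the nearest pair of seat edges (so the leg's bounding box is flush with the corner).

The door frame is on top of the table. Four stools sit around the table at the −y, +y, −x, +x sides.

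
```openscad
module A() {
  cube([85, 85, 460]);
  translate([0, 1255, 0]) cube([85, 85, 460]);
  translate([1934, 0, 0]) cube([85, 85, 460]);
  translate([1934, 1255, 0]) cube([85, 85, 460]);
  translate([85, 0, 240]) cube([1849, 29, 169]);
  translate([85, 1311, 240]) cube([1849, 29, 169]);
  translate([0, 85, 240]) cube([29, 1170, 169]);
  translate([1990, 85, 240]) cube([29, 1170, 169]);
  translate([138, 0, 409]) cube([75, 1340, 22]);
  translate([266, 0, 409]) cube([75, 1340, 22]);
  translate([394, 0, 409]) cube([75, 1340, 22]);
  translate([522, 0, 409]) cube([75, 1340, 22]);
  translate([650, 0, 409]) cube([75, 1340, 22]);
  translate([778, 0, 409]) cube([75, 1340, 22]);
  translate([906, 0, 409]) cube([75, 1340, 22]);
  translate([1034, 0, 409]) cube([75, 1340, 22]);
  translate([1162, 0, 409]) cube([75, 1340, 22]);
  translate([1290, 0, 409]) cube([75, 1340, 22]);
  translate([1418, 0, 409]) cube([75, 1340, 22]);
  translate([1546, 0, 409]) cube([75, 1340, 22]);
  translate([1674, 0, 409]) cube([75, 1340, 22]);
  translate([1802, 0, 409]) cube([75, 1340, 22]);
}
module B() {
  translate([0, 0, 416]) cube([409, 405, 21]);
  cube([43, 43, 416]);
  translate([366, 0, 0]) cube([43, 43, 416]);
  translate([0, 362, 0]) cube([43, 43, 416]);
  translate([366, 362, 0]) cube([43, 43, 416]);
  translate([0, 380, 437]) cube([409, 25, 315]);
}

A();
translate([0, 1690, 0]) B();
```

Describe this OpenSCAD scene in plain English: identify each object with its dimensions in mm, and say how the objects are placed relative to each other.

A is a bed frame 2019 mm long (x) by 1340 mm wide (y). Four 85×85 mm corner posts, 460 mm tall, at the corners of the footprint. Four rails of 29 mm thickness and 169 mm height run between adjacent posts with their undersides at z = 240 mm, their outer faces flush with the outside of the frame (the two x-running rails run between the posts' inner faces; the two y-running rails run between the posts' inner faces). 14 slats, each 75 mm wide (x) and 22 mm thick, lie across the top of the two x-running rails, running the full 1340 mm width of the frame in y; the slats are evenly spaced along x between the inner faces of the end posts with equal gaps (rounded down to the nearest mm) at the −x end and between each pair — any rounding remainder accumulates at the +x end.

B is a chair. The seat is a 409×405×21 mm slab with its top at z = 437 mm, on four 43×43 mm corner legs (flush with the seat edges, standing on z = 0). A flat backrest 25 mm thick, 315 mm tall, spans the full seat width and rises from the seat top along its +y edge, rear face flush with the rear of the seat.

The chair is on the floor beside the bed frame on its +y side.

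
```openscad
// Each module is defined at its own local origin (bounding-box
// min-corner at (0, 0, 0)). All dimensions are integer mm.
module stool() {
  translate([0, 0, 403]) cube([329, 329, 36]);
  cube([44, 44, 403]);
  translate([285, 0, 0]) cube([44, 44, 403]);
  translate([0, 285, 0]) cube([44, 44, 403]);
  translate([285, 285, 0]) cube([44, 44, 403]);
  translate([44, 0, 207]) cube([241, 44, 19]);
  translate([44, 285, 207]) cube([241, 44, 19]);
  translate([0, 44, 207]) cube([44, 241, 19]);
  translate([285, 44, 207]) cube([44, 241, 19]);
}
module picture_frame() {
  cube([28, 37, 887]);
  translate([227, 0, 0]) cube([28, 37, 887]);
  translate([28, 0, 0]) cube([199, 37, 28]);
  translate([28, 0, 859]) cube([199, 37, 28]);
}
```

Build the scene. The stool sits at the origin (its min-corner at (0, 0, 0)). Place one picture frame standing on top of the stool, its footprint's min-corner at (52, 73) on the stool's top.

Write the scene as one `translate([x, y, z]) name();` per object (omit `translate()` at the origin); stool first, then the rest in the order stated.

stool();
translate([52, 73, 439]) picture_frame();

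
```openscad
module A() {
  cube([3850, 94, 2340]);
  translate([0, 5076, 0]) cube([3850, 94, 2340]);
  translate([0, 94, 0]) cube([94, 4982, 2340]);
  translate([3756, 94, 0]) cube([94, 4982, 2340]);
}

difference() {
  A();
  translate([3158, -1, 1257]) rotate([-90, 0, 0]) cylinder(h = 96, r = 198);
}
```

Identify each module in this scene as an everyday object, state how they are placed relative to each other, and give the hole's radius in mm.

The subtracted cylinder has r = 198 mm.

A is a house frame. The house frame has a circular hole through its front wall. The hole's radius is 198 mm.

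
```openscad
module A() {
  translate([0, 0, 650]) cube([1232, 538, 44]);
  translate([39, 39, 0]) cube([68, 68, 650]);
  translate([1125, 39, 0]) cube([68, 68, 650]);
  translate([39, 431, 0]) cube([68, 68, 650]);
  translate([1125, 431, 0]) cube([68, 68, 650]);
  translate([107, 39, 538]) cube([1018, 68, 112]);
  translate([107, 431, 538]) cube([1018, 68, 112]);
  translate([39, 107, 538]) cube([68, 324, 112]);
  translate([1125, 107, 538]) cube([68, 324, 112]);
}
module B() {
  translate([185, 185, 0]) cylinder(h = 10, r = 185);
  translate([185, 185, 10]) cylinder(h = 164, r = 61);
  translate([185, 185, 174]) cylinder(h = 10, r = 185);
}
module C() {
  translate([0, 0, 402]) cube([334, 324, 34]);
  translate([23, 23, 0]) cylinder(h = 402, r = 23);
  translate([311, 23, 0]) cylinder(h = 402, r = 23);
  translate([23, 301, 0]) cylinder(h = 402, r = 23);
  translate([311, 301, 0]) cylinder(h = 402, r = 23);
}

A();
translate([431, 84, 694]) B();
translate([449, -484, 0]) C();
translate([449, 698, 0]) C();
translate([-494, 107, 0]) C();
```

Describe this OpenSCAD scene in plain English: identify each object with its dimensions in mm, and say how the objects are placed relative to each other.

A is a table with a 1232×538 mm rectangular top, 44 mm thick, top surface at z = 694 mm, supported by four 68×68 mm square legs, each inset 39 mm from the nearest pair of top edges, running from the floor. Four apron rails, 68 mm thick and 112 mm tall, run between adjacent legs with their top edges flush with the underside of the top and their outer faces flush with the legs' outer faces.

B is a spool: two coaxial disc flanges of radius 185 mm and thickness 10 mm, joined by a core cylinder of radius 61 mm and height 164 mm. The lower flange rests on z = 0 and the three cylinders share a vertical axis.

C is a simple wooden stool: a rectangular seat 334 mm (x) by 324 mm (y), 34 mm thick, top face at z = 436 mm, on four round legs, each 46 mm in diameter. The legs rest on z = 0, each leg's axis is inset half a diameter from the nearest pair of seat edges (so the leg's bounding box is flush with the corner).

The spool is on top of the table, centred. Three stools sit around the table at the −y, +y, −x sides.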